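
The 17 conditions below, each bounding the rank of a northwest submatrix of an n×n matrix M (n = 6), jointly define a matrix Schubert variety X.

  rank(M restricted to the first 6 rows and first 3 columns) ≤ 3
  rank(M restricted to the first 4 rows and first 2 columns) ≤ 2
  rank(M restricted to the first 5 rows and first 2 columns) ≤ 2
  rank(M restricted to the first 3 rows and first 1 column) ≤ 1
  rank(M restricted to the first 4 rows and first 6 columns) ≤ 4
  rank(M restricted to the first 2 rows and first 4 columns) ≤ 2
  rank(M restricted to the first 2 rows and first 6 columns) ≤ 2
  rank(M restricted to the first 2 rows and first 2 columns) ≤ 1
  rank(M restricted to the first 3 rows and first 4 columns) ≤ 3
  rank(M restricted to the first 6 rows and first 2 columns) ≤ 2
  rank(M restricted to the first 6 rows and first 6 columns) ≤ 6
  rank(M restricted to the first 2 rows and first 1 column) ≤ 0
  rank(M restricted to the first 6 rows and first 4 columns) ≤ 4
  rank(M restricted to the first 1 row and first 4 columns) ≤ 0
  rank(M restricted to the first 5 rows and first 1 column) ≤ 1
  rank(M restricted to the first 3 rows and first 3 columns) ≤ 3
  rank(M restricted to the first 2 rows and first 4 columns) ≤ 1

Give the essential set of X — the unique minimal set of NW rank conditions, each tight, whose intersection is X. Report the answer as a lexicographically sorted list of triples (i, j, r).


Rank table r_w(6×6) implied by the 17 constraints:

  i=1: 0  0  0  0  1  1
  i=2: 0  1  1  1  2  2
  i=3: 1  2  2  2  3  3
  i=4: 1  2  3  3  4  4
  i=5: 1  2  3  4  5  5
  i=6: 1  2  3  4  5  6

hence w(1..6) = (5, 2, 1, 3, 4, 6).

Fulton essential set (2 of the 5 Rothe cells):

[(1, 4, 0), (2, 1, 0)]


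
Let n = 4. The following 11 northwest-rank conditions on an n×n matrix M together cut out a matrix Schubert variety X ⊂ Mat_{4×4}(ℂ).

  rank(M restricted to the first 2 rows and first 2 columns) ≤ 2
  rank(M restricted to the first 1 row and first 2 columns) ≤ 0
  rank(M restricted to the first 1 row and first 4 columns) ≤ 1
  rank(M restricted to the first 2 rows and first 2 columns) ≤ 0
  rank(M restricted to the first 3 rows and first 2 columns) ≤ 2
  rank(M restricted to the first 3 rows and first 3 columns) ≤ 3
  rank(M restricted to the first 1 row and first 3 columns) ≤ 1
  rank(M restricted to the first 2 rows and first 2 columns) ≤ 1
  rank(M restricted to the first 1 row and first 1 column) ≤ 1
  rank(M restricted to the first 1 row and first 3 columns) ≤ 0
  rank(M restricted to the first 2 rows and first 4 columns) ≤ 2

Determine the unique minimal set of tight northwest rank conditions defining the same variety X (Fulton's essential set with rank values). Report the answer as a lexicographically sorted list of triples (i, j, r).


The tightest implied rank at each (i,j), from the 11 conditions:

  0 | 0 | 0 | 1
  0 | 0 | 1 | 2
  1 | 1 | 2 | 3
  1 | 2 | 3 | 4

so w = (4, 3, 1, 2).

D(w) has 5 cells with 2 SE-corners; essential set:

[(1, 3, 0), (2, 2, 0)]


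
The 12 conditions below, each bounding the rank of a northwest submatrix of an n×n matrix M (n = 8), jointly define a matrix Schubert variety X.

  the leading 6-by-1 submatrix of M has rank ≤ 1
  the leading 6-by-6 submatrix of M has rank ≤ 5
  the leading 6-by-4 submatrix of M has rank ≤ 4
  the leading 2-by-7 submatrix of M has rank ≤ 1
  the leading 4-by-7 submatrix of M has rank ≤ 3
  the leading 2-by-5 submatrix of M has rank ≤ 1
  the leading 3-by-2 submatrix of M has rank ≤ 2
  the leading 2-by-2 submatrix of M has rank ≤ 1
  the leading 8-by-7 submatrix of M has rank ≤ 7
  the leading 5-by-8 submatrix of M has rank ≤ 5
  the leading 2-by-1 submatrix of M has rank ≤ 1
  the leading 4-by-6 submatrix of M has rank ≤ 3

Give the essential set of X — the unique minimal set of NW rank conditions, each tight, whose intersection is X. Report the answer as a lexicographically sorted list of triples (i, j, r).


Computing R[i][j] = min implied NW-rank bound (n=8, 12 conditions):

  1 | 1 | 1 | 1 | 1 | 1 | 1 | 1
  1 | 1 | 1 | 1 | 1 | 1 | 1 | 2
  1 | 2 | 2 | 2 | 2 | 2 | 2 | 3
  1 | 2 | 3 | 3 | 3 | 3 | 3 | 4
  1 | 2 | 3 | 4 | 4 | 4 | 4 | 5
  1 | 2 | 3 | 4 | 5 | 5 | 5 | 6
  1 | 2 | 3 | 4 | 5 | 6 | 6 | 7
  1 | 2 | 3 | 4 | 5 | 6 | 7 | 8

second differences of R give the permutation w = (1, 8, 2, 3, 4, 5, 6, 7).

Rothe diagram D(w) (6 cells), 1 SE-corner (essential condition):

[(2, 7, 1)]


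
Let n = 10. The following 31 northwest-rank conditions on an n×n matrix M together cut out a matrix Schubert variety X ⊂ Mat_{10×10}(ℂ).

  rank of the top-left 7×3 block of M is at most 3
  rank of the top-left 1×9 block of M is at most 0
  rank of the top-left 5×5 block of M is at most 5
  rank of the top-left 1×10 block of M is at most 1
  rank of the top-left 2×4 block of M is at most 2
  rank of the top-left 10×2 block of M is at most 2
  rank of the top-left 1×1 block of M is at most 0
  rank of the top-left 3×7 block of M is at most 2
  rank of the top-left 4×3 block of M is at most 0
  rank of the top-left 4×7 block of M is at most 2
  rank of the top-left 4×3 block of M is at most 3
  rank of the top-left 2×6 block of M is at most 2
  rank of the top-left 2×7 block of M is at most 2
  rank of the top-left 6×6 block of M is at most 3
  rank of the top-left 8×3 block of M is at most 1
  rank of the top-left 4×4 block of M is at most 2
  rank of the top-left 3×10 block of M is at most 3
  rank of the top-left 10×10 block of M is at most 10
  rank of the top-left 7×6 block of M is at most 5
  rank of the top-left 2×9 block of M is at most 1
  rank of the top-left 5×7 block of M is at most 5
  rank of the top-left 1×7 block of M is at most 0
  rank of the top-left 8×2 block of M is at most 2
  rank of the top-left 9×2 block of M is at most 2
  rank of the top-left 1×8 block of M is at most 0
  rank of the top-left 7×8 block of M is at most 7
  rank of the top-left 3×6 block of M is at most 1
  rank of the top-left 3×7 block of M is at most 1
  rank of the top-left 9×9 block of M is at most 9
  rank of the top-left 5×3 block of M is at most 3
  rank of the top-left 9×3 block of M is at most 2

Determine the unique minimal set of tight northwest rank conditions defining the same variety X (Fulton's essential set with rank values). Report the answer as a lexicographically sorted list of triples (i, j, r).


Computing R[i][j] = min implied NW-rank bound (n=10, 31 conditions):

  row 1: 0 0 0 0 0 0 0 0 0 1
  row 2: 0 0 0 1 1 1 1 1 1 2
  row 3: 0 0 0 1 1 1 1 2 2 3
  row 4: 0 0 0 1 2 2 2 3 3 4
  row 5: 1 1 1 2 3 3 3 4 4 5
  row 6: 1 1 1 2 3 3 4 5 5 6
  row 7: 1 1 1 2 3 4 5 6 6 7
  row 8: 1 1 1 2 3 4 5 6 7 8
  row 9: 1 2 2 3 4 5 6 7 8 9
  row 10: 1 2 3 4 5 6 7 8 9 10

second differences of R give the permutation w = (10, 4, 8, 5, 1, 7, 6, 9, 2, 3).

ℓ(w)=28; the 5 essential cells (i,j,r):

[(1, 9, 0), (3, 7, 1), (4, 3, 0), (6, 6, 3), (8, 3, 1)]


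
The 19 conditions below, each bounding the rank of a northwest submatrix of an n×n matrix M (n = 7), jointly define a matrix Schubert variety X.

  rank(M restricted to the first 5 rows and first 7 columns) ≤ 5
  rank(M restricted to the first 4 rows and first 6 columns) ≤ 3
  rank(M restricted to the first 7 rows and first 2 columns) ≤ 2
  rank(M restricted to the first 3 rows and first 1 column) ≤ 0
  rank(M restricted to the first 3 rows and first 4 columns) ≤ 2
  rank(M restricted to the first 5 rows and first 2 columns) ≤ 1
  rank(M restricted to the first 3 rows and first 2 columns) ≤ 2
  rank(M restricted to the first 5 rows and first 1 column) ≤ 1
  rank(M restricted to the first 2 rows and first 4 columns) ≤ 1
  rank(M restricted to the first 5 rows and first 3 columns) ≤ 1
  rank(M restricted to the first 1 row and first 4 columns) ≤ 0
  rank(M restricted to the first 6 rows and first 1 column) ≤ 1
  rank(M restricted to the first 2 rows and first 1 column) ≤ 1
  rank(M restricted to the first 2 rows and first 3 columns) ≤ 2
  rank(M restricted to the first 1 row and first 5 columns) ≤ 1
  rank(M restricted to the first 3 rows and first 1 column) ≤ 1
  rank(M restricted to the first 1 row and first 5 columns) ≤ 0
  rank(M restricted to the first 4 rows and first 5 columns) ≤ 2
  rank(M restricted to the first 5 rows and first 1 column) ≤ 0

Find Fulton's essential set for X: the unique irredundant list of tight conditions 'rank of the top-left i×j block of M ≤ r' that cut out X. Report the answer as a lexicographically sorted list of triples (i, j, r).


Computing R[i][j] = min implied NW-rank bound (n=7, 19 conditions):

  R[1]: 0  0  0  0  0  1  1
  R[2]: 0  1  1  1  1  2  2
  R[3]: 0  1  1  2  2  3  3
  R[4]: 0  1  1  2  2  3  4
  R[5]: 0  1  1  2  3  4  5
  R[6]: 1  2  2  3  4  5  6
  R[7]: 1  2  3  4  5  6  7

giving w = (6, 2, 4, 7, 5, 1, 3) via Δ²R.

D(w) has 13 cells with 4 SE-corners; essential set:

[(1, 5, 0), (4, 5, 2), (5, 1, 0), (5, 3, 1)]


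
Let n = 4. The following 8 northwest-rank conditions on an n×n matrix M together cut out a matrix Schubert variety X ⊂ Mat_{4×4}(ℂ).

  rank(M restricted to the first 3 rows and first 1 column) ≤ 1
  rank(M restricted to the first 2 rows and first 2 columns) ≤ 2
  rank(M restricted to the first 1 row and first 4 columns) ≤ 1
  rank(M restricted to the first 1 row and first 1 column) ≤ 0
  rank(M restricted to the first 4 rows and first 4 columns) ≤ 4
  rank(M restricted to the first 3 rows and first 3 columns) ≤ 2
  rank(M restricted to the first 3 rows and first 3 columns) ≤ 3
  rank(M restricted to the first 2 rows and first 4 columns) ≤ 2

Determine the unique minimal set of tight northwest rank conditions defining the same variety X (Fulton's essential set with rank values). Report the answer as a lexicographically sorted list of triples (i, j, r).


Computing R[i][j] = min implied NW-rank bound (n=4, 8 conditions):

  R[1]: 0  1  1  1
  R[2]: 1  2  2  2
  R[3]: 1  2  2  3
  R[4]: 1  2  3  4

hence w(1..4) = (2, 1, 4, 3).

2 SE-corners of the 2-cell Rothe diagram give Ess(w):

[(1, 1, 0), (3, 3, 2)]


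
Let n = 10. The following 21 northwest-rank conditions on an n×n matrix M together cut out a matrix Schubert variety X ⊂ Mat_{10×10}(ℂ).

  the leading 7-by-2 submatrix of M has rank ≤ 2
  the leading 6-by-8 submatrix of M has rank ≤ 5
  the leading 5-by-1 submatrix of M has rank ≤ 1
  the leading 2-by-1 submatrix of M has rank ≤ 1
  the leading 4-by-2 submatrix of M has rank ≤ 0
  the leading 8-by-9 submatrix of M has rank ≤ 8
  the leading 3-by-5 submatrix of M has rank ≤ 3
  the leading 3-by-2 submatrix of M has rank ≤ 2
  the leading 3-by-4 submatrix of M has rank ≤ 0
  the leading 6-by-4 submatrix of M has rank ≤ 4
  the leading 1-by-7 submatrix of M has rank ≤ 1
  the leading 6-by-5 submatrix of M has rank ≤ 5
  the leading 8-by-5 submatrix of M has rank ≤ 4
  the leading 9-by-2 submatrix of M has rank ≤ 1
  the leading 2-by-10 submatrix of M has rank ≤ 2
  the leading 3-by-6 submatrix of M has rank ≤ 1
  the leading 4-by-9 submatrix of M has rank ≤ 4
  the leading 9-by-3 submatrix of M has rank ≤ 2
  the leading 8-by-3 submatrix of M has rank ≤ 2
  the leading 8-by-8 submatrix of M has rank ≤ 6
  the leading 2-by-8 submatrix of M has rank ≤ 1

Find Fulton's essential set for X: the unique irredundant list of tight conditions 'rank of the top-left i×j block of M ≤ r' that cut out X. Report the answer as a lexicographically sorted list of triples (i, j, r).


Propagating the 21 rank bounds to every northwest block:

  0 0 0 0 1 1 1 1 1 1
  0 0 0 0 1 1 1 1 2 2
  0 0 0 0 1 1 2 2 3 3
  0 0 1 1 2 2 3 3 4 4
  1 1 2 2 3 3 4 4 5 5
  1 1 2 3 4 4 5 5 6 6
  1 1 2 3 4 5 6 6 7 7
  1 1 2 3 4 5 6 6 7 8
  1 1 2 3 4 5 6 7 8 9
  1 2 3 4 5 6 7 8 9 10

reading off 1-entries of Δ²R: w = (5, 9, 7, 3, 1, 4, 6, 10, 8, 2).

D(w) has 23 cells with 6 SE-corners; essential set:

[(2, 8, 1), (3, 4, 0), (3, 6, 1), (4, 2, 0), (8, 8, 6), (9, 2, 1)]


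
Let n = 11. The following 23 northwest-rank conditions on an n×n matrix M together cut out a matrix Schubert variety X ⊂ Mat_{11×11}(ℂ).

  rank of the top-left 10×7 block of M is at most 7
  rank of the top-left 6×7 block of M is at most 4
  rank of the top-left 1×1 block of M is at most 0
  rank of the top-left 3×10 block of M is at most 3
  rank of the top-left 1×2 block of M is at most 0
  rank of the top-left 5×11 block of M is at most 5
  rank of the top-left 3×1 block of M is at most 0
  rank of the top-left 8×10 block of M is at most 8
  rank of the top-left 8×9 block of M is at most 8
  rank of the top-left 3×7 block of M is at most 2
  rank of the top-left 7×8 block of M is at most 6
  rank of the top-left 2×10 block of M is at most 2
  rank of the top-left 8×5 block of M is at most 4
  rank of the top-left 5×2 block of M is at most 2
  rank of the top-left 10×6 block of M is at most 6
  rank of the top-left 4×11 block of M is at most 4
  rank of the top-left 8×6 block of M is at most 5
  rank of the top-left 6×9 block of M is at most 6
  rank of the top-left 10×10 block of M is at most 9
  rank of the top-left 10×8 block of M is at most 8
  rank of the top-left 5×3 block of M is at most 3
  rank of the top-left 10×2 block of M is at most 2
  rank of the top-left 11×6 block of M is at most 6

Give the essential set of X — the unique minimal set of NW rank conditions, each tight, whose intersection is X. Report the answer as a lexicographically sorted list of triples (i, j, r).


The tightest implied rank at each (i,j), from the 23 conditions:

  row 1: 0  0  1  1  1  1  1  1  1  1  1
  row 2: 0  1  2  2  2  2  2  2  2  2  2
  row 3: 0  1  2  2  2  2  2  3  3  3  3
  row 4: 1  2  3  3  3  3  3  4  4  4  4
  row 5: 1  2  3  4  4  4  4  5  5  5  5
  row 6: 1  2  3  4  4  4  4  5  6  6  6
  row 7: 1  2  3  4  4  5  5  6  7  7  7
  row 8: 1  2  3  4  4  5  6  7  8  8  8
  row 9: 1  2  3  4  5  6  7  8  9  9  9
  row 10: 1  2  3  4  5  6  7  8  9  9  10
  row 11: 1  2  3  4  5  6  7  8  9  10  11

so w = (3, 2, 8, 1, 4, 9, 6, 7, 5, 11, 10).

Fulton essential set (6 of the 14 Rothe cells):

[(1, 2, 0), (3, 1, 0), (3, 7, 2), (6, 7, 4), (8, 5, 4), (10, 10, 9)]


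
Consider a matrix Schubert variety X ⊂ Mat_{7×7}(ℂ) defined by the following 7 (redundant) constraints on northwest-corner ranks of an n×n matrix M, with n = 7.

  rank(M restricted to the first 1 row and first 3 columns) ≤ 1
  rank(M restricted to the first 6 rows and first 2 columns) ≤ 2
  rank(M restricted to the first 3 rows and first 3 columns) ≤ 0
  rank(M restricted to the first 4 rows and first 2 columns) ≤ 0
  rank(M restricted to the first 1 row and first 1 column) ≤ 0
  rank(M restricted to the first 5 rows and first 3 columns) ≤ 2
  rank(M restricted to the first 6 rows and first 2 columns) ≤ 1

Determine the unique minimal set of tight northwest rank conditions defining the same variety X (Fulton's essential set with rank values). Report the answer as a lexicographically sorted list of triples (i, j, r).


The tightest implied rank at each (i,j), from the 7 conditions:

  row 1: 0 | 0 | 0 | 1 | 1 | 1 | 1
  row 2: 0 | 0 | 0 | 1 | 2 | 2 | 2
  row 3: 0 | 0 | 0 | 1 | 2 | 3 | 3
  row 4: 0 | 0 | 1 | 2 | 3 | 4 | 4
  row 5: 1 | 1 | 2 | 3 | 4 | 5 | 5
  row 6: 1 | 1 | 2 | 3 | 4 | 5 | 6
  row 7: 1 | 2 | 3 | 4 | 5 | 6 | 7

the unique w with this rank table is (4, 5, 6, 3, 1, 7, 2).

Fulton essential set (3 of the 12 Rothe cells):

[(3, 3, 0), (4, 2, 0), (6, 2, 1)]


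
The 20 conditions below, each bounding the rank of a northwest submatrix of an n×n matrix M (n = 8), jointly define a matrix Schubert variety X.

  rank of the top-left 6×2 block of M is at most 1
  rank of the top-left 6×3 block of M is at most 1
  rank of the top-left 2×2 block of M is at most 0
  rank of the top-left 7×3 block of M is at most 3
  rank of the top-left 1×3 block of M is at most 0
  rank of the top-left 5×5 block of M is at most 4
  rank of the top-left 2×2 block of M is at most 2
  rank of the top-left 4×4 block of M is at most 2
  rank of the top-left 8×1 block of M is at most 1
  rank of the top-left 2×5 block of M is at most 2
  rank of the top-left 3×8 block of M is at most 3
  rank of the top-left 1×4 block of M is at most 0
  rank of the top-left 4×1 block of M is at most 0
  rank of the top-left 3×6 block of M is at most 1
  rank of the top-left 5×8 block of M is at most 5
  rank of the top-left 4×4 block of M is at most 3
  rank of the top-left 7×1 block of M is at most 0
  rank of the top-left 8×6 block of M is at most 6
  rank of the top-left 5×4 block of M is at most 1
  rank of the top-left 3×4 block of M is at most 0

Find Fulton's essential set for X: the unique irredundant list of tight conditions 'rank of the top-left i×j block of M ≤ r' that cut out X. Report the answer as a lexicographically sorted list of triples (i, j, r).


Reconstructing r_w from the 20 given conditions:

  0, 0, 0, 0, 1, 1, 1, 1
  0, 0, 0, 0, 1, 1, 2, 2
  0, 0, 0, 0, 1, 1, 2, 3
  0, 1, 1, 1, 2, 2, 3, 4
  0, 1, 1, 1, 2, 3, 4, 5
  0, 1, 1, 2, 3, 4, 5, 6
  0, 1, 2, 3, 4, 5, 6, 7
  1, 2, 3, 4, 5, 6, 7, 8

hence w(1..8) = (5, 7, 8, 2, 6, 4, 3, 1).

D(w) has 21 cells with 5 SE-corners; essential set:

[(3, 4, 0), (3, 6, 1), (5, 4, 1), (6, 3, 1), (7, 1, 0)]


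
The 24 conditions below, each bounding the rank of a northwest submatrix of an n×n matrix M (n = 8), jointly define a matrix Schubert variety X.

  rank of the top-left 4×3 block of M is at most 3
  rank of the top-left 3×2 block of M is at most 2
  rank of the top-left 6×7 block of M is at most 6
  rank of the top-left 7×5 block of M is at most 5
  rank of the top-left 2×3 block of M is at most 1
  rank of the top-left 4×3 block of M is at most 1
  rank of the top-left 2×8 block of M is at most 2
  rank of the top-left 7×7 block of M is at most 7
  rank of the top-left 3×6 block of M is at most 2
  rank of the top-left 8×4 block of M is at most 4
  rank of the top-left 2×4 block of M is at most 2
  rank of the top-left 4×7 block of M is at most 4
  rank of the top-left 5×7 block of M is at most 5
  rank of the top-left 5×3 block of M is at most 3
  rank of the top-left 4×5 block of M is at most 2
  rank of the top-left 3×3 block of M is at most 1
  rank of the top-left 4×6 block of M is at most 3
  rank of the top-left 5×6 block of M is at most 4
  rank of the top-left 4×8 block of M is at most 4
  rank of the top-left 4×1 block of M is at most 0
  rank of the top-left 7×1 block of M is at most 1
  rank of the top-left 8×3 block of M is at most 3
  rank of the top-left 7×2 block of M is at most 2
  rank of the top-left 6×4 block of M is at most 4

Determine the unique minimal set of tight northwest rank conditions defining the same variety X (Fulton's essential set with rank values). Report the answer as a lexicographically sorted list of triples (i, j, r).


Propagating the 24 rank bounds to every northwest block:

  R[1]: 0  1  1  1  1  1  1  1
  R[2]: 0  1  1  2  2  2  2  2
  R[3]: 0  1  1  2  2  2  3  3
  R[4]: 0  1  1  2  2  3  4  4
  R[5]: 1  2  2  3  3  4  5  5
  R[6]: 1  2  3  4  4  5  6  6
  R[7]: 1  2  3  4  5  6  7  7
  R[8]: 1  2  3  4  5  6  7  8

reading off 1-entries of Δ²R: w = (2, 4, 7, 6, 1, 3, 5, 8).

Fulton essential set (4 of the 10 Rothe cells):

[(3, 6, 2), (4, 1, 0), (4, 3, 1), (4, 5, 2)]


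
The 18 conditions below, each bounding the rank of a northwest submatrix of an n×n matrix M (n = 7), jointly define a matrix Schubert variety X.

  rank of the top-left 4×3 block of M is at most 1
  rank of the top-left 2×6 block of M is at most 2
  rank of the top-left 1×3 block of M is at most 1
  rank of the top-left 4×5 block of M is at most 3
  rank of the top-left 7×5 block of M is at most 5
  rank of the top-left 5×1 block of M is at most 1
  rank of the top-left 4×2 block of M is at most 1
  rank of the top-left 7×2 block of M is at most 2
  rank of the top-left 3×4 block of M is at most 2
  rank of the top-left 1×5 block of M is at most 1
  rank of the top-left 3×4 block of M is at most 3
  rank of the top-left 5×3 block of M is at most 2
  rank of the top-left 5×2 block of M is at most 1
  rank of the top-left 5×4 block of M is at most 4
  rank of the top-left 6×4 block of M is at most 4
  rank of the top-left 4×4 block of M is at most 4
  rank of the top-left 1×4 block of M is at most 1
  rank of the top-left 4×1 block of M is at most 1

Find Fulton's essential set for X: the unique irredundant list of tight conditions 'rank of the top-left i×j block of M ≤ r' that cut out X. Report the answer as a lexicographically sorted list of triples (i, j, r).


Propagating the 18 rank bounds to every northwest block:

  R[1]: 1 | 1 | 1 | 1 | 1 | 1 | 1
  R[2]: 1 | 1 | 1 | 2 | 2 | 2 | 2
  R[3]: 1 | 1 | 1 | 2 | 3 | 3 | 3
  R[4]: 1 | 1 | 1 | 2 | 3 | 4 | 4
  R[5]: 1 | 1 | 2 | 3 | 4 | 5 | 5
  R[6]: 1 | 2 | 3 | 4 | 5 | 6 | 6
  R[7]: 1 | 2 | 3 | 4 | 5 | 6 | 7

second differences of R give the permutation w = (1, 4, 5, 6, 3, 2, 7).

Fulton essential set (2 of the 7 Rothe cells):

[(4, 3, 1), (5, 2, 1)]


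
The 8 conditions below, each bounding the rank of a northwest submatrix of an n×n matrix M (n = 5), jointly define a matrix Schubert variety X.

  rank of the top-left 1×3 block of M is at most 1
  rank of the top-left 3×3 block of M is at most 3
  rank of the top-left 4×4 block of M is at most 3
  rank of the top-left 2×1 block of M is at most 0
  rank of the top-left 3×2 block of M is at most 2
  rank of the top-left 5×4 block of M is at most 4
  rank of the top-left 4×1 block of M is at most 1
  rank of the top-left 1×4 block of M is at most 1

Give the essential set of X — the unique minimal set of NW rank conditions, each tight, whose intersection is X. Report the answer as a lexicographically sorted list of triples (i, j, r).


Rank table r_w(5×5) implied by the 8 constraints:

  0 1 1 1 1
  0 1 2 2 2
  1 2 3 3 3
  1 2 3 3 4
  1 2 3 4 5

reading off 1-entries of Δ²R: w = (2, 3, 1, 5, 4).

|D(w)|=3, |Ess(w)|=2:

[(2, 1, 0), (4, 4, 3)]


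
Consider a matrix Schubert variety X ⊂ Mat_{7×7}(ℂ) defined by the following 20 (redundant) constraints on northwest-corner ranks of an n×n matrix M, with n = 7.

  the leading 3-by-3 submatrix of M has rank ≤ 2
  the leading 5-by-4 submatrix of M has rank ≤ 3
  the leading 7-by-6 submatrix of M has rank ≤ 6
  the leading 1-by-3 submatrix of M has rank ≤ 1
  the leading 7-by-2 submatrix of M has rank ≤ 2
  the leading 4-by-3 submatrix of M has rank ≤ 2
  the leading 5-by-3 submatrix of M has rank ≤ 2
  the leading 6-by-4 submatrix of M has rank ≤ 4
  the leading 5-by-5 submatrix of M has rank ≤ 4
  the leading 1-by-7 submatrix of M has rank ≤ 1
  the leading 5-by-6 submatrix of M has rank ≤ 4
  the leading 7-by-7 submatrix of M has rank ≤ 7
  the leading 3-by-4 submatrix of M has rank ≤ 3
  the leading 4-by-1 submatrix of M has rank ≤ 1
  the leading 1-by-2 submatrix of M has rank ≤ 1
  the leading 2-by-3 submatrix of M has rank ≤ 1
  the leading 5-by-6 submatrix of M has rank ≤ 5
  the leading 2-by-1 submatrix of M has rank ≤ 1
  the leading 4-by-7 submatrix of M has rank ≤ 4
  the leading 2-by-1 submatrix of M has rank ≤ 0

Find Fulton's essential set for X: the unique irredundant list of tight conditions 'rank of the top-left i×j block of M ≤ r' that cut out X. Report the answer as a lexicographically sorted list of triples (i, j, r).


Reconstructing r_w from the 20 given conditions:

  R[1]: 0  1  1  1  1  1  1
  R[2]: 0  1  1  2  2  2  2
  R[3]: 1  2  2  3  3  3  3
  R[4]: 1  2  2  3  4  4  4
  R[5]: 1  2  2  3  4  4  5
  R[6]: 1  2  3  4  5  5  6
  R[7]: 1  2  3  4  5  6  7

reading off 1-entries of Δ²R: w = (2, 4, 1, 5, 7, 3, 6).

|D(w)|=6, |Ess(w)|=4:

[(2, 1, 0), (2, 3, 1), (5, 3, 2), (5, 6, 4)]


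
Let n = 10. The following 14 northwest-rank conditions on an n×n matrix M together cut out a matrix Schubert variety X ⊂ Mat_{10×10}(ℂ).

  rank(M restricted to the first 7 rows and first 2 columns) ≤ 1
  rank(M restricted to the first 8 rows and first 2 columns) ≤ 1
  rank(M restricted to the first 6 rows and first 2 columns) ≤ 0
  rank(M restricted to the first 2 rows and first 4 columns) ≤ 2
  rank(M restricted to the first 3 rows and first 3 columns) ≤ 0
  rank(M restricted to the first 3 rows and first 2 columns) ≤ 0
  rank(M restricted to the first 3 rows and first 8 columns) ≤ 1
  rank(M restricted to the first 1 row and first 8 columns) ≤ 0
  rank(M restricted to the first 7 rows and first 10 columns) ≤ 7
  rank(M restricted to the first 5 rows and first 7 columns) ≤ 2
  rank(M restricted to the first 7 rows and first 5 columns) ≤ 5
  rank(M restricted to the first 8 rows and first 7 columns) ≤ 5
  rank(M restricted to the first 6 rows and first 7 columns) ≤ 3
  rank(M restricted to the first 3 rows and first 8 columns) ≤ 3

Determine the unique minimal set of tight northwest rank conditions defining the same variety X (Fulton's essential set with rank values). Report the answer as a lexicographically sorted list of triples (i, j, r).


Recovering R(i,j) via the rank-extension bound from the 14 conditions:

  0 | 0 | 0 | 0 | 0 | 0 | 0 | 0 | 1 | 1
  0 | 0 | 0 | 1 | 1 | 1 | 1 | 1 | 2 | 2
  0 | 0 | 0 | 1 | 1 | 1 | 1 | 1 | 2 | 3
  0 | 0 | 1 | 2 | 2 | 2 | 2 | 2 | 3 | 4
  0 | 0 | 1 | 2 | 2 | 2 | 2 | 3 | 4 | 5
  0 | 0 | 1 | 2 | 3 | 3 | 3 | 4 | 5 | 6
  1 | 1 | 2 | 3 | 4 | 4 | 4 | 5 | 6 | 7
  1 | 1 | 2 | 3 | 4 | 5 | 5 | 6 | 7 | 8
  1 | 2 | 3 | 4 | 5 | 6 | 6 | 7 | 8 | 9
  1 | 2 | 3 | 4 | 5 | 6 | 7 | 8 | 9 | 10

second differences of R give the permutation w = (9, 4, 10, 3, 8, 5, 1, 6, 2, 7).

6 SE-corners of the 28-cell Rothe diagram give Ess(w):

[(1, 8, 0), (3, 3, 0), (3, 8, 1), (5, 7, 2), (6, 2, 0), (8, 2, 1)]


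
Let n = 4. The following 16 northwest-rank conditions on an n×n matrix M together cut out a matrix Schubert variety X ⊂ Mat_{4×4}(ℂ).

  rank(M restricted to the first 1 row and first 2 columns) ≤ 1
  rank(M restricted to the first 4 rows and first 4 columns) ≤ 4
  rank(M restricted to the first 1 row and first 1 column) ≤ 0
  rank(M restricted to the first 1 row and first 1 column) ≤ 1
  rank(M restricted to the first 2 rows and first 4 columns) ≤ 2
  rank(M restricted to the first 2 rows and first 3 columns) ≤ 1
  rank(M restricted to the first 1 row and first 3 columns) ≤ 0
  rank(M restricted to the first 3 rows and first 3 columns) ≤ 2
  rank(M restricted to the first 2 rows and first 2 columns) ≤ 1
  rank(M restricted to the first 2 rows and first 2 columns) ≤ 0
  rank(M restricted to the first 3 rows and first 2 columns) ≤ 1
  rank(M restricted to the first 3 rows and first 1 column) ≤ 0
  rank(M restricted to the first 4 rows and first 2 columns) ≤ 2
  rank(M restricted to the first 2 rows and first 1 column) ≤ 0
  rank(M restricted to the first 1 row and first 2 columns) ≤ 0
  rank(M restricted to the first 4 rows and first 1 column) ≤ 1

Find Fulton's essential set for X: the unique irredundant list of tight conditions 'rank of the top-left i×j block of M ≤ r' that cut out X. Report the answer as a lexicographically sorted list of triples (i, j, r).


Propagating the 16 rank bounds to every northwest block:

  i=1: 0, 0, 0, 1
  i=2: 0, 0, 1, 2
  i=3: 0, 1, 2, 3
  i=4: 1, 2, 3, 4

hence w(1..4) = (4, 3, 2, 1).

Fulton essential set (3 of the 6 Rothe cells):

[(1, 3, 0), (2, 2, 0), (3, 1, 0)]


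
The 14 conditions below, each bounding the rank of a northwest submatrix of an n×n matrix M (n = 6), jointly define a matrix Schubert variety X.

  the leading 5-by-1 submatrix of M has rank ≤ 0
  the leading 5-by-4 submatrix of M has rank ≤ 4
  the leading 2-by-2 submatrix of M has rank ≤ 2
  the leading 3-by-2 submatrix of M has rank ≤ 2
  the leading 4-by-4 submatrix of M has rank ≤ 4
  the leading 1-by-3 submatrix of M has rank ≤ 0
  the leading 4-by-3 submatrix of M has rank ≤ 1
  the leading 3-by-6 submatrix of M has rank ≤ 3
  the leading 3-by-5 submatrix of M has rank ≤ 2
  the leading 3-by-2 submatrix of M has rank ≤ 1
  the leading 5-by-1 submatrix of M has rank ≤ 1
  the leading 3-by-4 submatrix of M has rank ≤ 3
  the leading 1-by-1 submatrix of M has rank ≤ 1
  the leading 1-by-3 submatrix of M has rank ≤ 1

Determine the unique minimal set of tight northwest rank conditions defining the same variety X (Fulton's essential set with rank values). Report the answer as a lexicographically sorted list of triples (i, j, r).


Propagating the 14 rank bounds to every northwest block:

  row 1: 0, 0, 0, 1, 1, 1
  row 2: 0, 1, 1, 2, 2, 2
  row 3: 0, 1, 1, 2, 2, 3
  row 4: 0, 1, 1, 2, 3, 4
  row 5: 0, 1, 2, 3, 4, 5
  row 6: 1, 2, 3, 4, 5, 6

second differences of R give the permutation w = (4, 2, 6, 5, 3, 1).

Rothe diagram D(w) (10 cells), 4 SE-corners (essential conditions):

[(1, 3, 0), (3, 5, 2), (4, 3, 1), (5, 1, 0)]


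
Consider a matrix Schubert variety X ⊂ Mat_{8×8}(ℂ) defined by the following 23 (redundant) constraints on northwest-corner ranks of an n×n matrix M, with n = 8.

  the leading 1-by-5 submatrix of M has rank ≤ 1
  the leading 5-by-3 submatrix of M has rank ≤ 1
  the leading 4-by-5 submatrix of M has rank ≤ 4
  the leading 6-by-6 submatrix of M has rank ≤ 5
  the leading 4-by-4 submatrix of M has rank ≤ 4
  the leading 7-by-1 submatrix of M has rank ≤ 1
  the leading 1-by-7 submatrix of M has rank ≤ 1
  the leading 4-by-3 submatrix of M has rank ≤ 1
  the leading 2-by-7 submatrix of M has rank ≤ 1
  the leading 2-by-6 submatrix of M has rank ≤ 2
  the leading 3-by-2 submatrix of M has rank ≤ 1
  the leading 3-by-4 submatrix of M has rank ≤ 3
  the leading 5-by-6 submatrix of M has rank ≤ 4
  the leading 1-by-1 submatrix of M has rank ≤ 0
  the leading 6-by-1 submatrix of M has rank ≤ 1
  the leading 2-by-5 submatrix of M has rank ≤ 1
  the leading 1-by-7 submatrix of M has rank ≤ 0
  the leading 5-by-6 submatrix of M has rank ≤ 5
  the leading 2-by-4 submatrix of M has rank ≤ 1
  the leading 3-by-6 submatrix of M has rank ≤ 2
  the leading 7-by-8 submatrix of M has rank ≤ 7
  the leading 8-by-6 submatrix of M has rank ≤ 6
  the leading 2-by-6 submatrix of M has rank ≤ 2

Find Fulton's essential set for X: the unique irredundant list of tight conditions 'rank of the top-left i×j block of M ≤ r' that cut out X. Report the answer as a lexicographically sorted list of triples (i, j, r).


Recovering R(i,j) via the rank-extension bound from the 23 conditions:

  R[1]: 0 | 0 | 0 | 0 | 0 | 0 | 0 | 1
  R[2]: 1 | 1 | 1 | 1 | 1 | 1 | 1 | 2
  R[3]: 1 | 1 | 1 | 2 | 2 | 2 | 2 | 3
  R[4]: 1 | 1 | 1 | 2 | 3 | 3 | 3 | 4
  R[5]: 1 | 1 | 1 | 2 | 3 | 4 | 4 | 5
  R[6]: 1 | 2 | 2 | 3 | 4 | 5 | 5 | 6
  R[7]: 1 | 2 | 3 | 4 | 5 | 6 | 6 | 7
  R[8]: 1 | 2 | 3 | 4 | 5 | 6 | 7 | 8

the unique w with this rank table is (8, 1, 4, 5, 6, 2, 3, 7).

D(w) has 13 cells with 2 SE-corners; essential set:

[(1, 7, 0), (5, 3, 1)]


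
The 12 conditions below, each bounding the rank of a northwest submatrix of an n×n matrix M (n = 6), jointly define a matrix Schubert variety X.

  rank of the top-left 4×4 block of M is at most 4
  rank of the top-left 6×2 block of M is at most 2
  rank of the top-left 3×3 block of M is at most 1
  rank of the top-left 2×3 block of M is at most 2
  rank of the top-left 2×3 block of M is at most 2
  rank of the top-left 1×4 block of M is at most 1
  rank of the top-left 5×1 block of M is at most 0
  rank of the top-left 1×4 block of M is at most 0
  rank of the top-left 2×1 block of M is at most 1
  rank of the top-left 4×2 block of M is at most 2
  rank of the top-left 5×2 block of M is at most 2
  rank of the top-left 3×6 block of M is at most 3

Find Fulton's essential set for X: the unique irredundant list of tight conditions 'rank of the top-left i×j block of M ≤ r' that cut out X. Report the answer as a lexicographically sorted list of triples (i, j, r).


Rank table r_w(6×6) implied by the 12 constraints:

  row 1: 0  0  0  0  1  1
  row 2: 0  1  1  1  2  2
  row 3: 0  1  1  2  3  3
  row 4: 0  1  2  3  4  4
  row 5: 0  1  2  3  4  5
  row 6: 1  2  3  4  5  6

giving w = (5, 2, 4, 3, 6, 1) via Δ²R.

3 SE-corners of the 9-cell Rothe diagram give Ess(w):

[(1, 4, 0), (3, 3, 1), (5, 1, 0)]


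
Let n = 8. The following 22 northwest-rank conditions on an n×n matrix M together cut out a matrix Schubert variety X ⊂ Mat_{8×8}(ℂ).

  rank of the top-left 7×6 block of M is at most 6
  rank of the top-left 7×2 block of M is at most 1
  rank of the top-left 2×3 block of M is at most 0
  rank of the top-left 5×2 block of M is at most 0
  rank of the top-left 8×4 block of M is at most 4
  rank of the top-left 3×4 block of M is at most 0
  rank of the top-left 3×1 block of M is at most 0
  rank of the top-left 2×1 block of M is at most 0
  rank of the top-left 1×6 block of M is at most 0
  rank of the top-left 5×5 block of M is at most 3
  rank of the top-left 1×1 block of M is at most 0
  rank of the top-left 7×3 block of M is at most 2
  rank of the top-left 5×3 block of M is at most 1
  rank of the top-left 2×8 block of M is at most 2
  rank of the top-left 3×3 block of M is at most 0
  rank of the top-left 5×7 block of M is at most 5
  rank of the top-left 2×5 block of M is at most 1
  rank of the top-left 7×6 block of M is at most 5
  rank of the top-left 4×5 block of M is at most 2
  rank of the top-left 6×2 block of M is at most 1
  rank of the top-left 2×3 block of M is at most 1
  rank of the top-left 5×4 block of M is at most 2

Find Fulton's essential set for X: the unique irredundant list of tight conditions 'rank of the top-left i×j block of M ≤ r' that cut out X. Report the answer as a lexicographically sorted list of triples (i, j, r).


Recovering R(i,j) via the rank-extension bound from the 22 conditions:

  i=1: 0, 0, 0, 0, 0, 0, 1, 1
  i=2: 0, 0, 0, 0, 1, 1, 2, 2
  i=3: 0, 0, 0, 0, 1, 2, 3, 3
  i=4: 0, 0, 1, 1, 2, 3, 4, 4
  i=5: 0, 0, 1, 2, 3, 4, 5, 5
  i=6: 1, 1, 2, 3, 4, 5, 6, 6
  i=7: 1, 1, 2, 3, 4, 5, 6, 7
  i=8: 1, 2, 3, 4, 5, 6, 7, 8

so w = (7, 5, 6, 3, 4, 1, 8, 2).

D(w) has 19 cells with 4 SE-corners; essential set:

[(1, 6, 0), (3, 4, 0), (5, 2, 0), (7, 2, 1)]


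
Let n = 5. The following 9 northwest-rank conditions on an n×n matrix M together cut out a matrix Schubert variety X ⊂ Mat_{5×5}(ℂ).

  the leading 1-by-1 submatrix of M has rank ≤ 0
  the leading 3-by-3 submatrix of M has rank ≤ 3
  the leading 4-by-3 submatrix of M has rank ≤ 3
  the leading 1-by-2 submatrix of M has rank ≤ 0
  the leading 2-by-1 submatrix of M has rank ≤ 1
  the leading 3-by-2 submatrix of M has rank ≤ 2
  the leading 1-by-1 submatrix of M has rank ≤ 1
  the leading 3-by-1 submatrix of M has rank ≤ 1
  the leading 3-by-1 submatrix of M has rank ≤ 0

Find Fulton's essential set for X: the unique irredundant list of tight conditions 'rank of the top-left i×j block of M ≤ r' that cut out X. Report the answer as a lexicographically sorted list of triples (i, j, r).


Computing R[i][j] = min implied NW-rank bound (n=5, 9 conditions):

  R[1]: 0  0  1  1  1
  R[2]: 0  1  2  2  2
  R[3]: 0  1  2  3  3
  R[4]: 1  2  3  4  4
  R[5]: 1  2  3  4  5

hence w(1..5) = (3, 2, 4, 1, 5).

Fulton essential set (2 of the 4 Rothe cells):

[(1, 2, 0), (3, 1, 0)]


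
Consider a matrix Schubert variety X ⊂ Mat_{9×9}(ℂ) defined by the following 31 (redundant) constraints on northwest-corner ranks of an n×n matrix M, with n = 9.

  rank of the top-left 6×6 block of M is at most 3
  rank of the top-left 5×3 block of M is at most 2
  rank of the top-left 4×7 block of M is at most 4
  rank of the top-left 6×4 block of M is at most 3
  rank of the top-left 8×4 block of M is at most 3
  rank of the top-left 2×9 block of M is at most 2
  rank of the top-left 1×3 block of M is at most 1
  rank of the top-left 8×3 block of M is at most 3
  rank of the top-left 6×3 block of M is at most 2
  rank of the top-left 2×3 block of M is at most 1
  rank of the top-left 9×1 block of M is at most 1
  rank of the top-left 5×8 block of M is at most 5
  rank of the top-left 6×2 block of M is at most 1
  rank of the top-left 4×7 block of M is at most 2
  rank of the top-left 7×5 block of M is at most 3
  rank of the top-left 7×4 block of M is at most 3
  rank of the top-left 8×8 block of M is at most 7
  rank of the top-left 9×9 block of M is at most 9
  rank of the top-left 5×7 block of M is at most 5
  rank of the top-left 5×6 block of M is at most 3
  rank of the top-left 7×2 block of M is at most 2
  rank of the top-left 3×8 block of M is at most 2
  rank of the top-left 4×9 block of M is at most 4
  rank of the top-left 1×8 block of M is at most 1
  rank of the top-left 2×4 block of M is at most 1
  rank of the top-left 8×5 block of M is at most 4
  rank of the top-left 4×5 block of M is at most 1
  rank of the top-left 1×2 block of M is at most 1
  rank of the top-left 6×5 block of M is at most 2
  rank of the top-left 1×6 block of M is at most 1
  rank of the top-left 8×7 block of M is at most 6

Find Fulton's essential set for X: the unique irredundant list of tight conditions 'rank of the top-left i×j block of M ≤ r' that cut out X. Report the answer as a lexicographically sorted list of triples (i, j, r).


Computing R[i][j] = min implied NW-rank bound (n=9, 31 conditions):

  R[1]: 1 | 1 | 1 | 1 | 1 | 1 | 1 | 1 | 1
  R[2]: 1 | 1 | 1 | 1 | 1 | 2 | 2 | 2 | 2
  R[3]: 1 | 1 | 1 | 1 | 1 | 2 | 2 | 2 | 3
  R[4]: 1 | 1 | 1 | 1 | 1 | 2 | 2 | 3 | 4
  R[5]: 1 | 1 | 2 | 2 | 2 | 3 | 3 | 4 | 5
  R[6]: 1 | 1 | 2 | 2 | 2 | 3 | 4 | 5 | 6
  R[7]: 1 | 2 | 3 | 3 | 3 | 4 | 5 | 6 | 7
  R[8]: 1 | 2 | 3 | 3 | 4 | 5 | 6 | 7 | 8
  R[9]: 1 | 2 | 3 | 4 | 5 | 6 | 7 | 8 | 9

giving w = (1, 6, 9, 8, 3, 7, 2, 5, 4) via Δ²R.

Fulton essential set (6 of the 20 Rothe cells):

[(3, 8, 2), (4, 5, 1), (4, 7, 2), (6, 2, 1), (6, 5, 2), (8, 4, 3)]


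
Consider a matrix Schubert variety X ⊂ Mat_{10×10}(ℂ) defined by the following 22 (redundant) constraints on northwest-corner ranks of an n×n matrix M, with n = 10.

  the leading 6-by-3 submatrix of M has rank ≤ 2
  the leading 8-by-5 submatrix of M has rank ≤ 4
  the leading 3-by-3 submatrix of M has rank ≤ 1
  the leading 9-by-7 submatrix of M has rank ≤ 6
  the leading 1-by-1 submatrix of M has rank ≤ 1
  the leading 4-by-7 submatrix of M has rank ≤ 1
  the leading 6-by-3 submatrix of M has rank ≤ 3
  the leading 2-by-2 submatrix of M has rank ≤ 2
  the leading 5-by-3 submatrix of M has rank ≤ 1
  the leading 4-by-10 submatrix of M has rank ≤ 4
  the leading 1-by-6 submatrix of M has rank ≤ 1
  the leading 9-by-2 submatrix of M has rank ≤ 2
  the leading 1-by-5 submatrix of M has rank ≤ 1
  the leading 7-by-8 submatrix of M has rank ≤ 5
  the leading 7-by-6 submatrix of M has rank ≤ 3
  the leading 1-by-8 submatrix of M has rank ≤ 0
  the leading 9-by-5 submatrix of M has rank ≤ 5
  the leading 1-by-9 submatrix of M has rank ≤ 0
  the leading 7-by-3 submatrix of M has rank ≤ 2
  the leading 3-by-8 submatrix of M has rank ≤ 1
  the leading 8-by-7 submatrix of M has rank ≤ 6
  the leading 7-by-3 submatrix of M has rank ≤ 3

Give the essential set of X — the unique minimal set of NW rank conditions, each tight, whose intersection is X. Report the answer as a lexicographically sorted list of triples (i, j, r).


Recovering R(i,j) via the rank-extension bound from the 22 conditions:

  i=1: 0 | 0 | 0 | 0 | 0 | 0 | 0 | 0 | 0 | 1
  i=2: 1 | 1 | 1 | 1 | 1 | 1 | 1 | 1 | 1 | 2
  i=3: 1 | 1 | 1 | 1 | 1 | 1 | 1 | 1 | 2 | 3
  i=4: 1 | 1 | 1 | 1 | 1 | 1 | 1 | 2 | 3 | 4
  i=5: 1 | 1 | 1 | 2 | 2 | 2 | 2 | 3 | 4 | 5
  i=6: 1 | 2 | 2 | 3 | 3 | 3 | 3 | 4 | 5 | 6
  i=7: 1 | 2 | 2 | 3 | 3 | 3 | 4 | 5 | 6 | 7
  i=8: 1 | 2 | 3 | 4 | 4 | 4 | 5 | 6 | 7 | 8
  i=9: 1 | 2 | 3 | 4 | 5 | 5 | 6 | 7 | 8 | 9
  i=10: 1 | 2 | 3 | 4 | 5 | 6 | 7 | 8 | 9 | 10

hence w(1..10) = (10, 1, 9, 8, 4, 2, 7, 3, 5, 6).

6 SE-corners of the 27-cell Rothe diagram give Ess(w):

[(1, 9, 0), (3, 8, 1), (4, 7, 1), (5, 3, 1), (7, 3, 2), (7, 6, 3)]


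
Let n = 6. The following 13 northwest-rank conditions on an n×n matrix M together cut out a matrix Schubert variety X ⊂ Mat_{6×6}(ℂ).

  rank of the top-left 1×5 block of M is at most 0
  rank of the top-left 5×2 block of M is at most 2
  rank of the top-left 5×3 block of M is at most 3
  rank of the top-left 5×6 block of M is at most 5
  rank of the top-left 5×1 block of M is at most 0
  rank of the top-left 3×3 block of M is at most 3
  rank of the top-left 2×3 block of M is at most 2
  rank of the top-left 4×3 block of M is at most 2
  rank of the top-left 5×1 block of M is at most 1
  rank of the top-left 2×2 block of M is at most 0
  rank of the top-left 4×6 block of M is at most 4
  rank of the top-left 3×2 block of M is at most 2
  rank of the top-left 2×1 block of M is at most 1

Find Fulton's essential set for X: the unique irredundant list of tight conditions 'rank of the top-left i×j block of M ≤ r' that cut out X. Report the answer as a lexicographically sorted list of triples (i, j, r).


The tightest implied rank at each (i,j), from the 13 conditions:

  0, 0, 0, 0, 0, 1
  0, 0, 1, 1, 1, 2
  0, 1, 2, 2, 2, 3
  0, 1, 2, 3, 3, 4
  0, 1, 2, 3, 4, 5
  1, 2, 3, 4, 5, 6

the unique w with this rank table is (6, 3, 2, 4, 5, 1).

|D(w)|=10, |Ess(w)|=3:

[(1, 5, 0), (2, 2, 0), (5, 1, 0)]
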